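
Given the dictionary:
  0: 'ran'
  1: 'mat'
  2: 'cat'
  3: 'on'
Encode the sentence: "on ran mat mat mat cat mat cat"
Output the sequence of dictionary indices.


Look up each word in the dictionary:
  'on' -> 3
  'ran' -> 0
  'mat' -> 1
  'mat' -> 1
  'mat' -> 1
  'cat' -> 2
  'mat' -> 1
  'cat' -> 2

Encoded: [3, 0, 1, 1, 1, 2, 1, 2]


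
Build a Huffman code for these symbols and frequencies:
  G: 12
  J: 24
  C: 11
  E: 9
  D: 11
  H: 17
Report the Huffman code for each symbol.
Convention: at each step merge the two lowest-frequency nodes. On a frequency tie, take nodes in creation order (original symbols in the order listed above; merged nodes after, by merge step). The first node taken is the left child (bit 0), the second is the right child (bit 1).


Huffman tree construction:
Step 1: Merge E(9) + C(11) = 20
Step 2: Merge D(11) + G(12) = 23
Step 3: Merge H(17) + (E+C)(20) = 37
Step 4: Merge (D+G)(23) + J(24) = 47
Step 5: Merge (H+(E+C))(37) + ((D+G)+J)(47) = 84
Read each symbol's code off the tree from the root (left child = 0, right child = 1).

Codes:
  G: 101 (length 3)
  J: 11 (length 2)
  C: 011 (length 3)
  E: 010 (length 3)
  D: 100 (length 3)
  H: 00 (length 2)
Average code length: 211/84 = 2.5119 bits/symbol


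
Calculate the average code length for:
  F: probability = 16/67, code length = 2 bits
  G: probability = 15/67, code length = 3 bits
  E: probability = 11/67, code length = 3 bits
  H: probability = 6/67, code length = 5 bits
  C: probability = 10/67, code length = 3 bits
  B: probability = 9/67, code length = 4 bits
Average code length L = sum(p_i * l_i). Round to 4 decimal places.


Weighted contributions p_i * l_i:
  F: (16/67) * 2 = 32/67
  G: (15/67) * 3 = 45/67
  E: (11/67) * 3 = 33/67
  H: (6/67) * 5 = 30/67
  C: (10/67) * 3 = 30/67
  B: (9/67) * 4 = 36/67
Sum = (32 + 45 + 33 + 30 + 30 + 36)/67 = 206/67

L = 206/67 = 3.0746 bits/symbol


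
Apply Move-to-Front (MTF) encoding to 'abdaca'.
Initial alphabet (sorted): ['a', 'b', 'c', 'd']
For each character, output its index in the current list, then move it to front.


MTF encoding:
'a': index 0 in ['a', 'b', 'c', 'd'] -> ['a', 'b', 'c', 'd']
'b': index 1 in ['a', 'b', 'c', 'd'] -> ['b', 'a', 'c', 'd']
'd': index 3 in ['b', 'a', 'c', 'd'] -> ['d', 'b', 'a', 'c']
'a': index 2 in ['d', 'b', 'a', 'c'] -> ['a', 'd', 'b', 'c']
'c': index 3 in ['a', 'd', 'b', 'c'] -> ['c', 'a', 'd', 'b']
'a': index 1 in ['c', 'a', 'd', 'b'] -> ['a', 'c', 'd', 'b']


Output: [0, 1, 3, 2, 3, 1]


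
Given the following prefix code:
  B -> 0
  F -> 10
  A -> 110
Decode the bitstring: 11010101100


Decoding step by step:
Bits 110 -> A
Bits 10 -> F
Bits 10 -> F
Bits 110 -> A
Bits 0 -> B


Decoded message: AFFAB


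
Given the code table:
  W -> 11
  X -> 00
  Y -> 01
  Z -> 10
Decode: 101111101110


Decoding:
10 -> Z
11 -> W
11 -> W
10 -> Z
11 -> W
10 -> Z


Result: ZWWZWZ


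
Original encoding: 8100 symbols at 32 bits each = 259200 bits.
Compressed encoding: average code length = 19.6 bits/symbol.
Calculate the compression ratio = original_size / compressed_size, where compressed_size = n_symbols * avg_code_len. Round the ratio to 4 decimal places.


original_size = n_symbols * orig_bits = 8100 * 32 = 259200 bits
compressed_size = n_symbols * avg_code_len = 8100 * 19.6 = 158760.0 bits
ratio = original_size / compressed_size = 259200 / 158760.0 = 1.6327

Compression ratio = 1.6327


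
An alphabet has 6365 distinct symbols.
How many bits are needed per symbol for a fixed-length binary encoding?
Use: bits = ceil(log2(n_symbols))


log2(6365) = 12.6359
Bracket: 2^12 = 4096 < 6365 <= 2^13 = 8192
So ceil(log2(6365)) = 13

bits = ceil(log2(6365)) = ceil(12.6359) = 13 bits


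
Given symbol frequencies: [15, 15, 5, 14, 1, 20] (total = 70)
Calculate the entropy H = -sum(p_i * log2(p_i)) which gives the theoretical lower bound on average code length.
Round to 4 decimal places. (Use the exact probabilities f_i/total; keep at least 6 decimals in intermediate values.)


Per-symbol terms -p_i * log2(p_i) with p_i = f_i/70:
  p = 15/70 = 0.214286: log2(p) = -2.222392, -p*log2(p) = 0.476227
  p = 15/70 = 0.214286: log2(p) = -2.222392, -p*log2(p) = 0.476227
  p = 5/70 = 0.071429: log2(p) = -3.807355, -p*log2(p) = 0.271954
  p = 14/70 = 0.200000: log2(p) = -2.321928, -p*log2(p) = 0.464386
  p = 1/70 = 0.014286: log2(p) = -6.129283, -p*log2(p) = 0.087561
  p = 20/70 = 0.285714: log2(p) = -1.807355, -p*log2(p) = 0.516387
H = 0.476227 + 0.476227 + 0.271954 + 0.464386 + 0.087561 + 0.516387 = 2.292742

H = 2.2927 bits/symbol


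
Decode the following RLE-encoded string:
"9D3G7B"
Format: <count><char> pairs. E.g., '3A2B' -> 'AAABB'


Expanding each <count><char> pair:
  9D -> 'DDDDDDDDD'
  3G -> 'GGG'
  7B -> 'BBBBBBB'

Decoded = DDDDDDDDDGGGBBBBBBB


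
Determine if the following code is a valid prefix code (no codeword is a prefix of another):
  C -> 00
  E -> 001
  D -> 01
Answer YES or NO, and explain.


Checking each pair (does one codeword prefix another?):
  C='00' vs E='001': prefix -- VIOLATION

NO -- this is NOT a valid prefix code. C (00) is a prefix of E (001).


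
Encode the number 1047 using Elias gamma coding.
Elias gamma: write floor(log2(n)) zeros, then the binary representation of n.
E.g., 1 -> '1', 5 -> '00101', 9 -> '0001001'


num_bits = floor(log2(1047)) + 1 = 11
leading_zeros = num_bits - 1 = 10
binary(1047) = 10000010111

Elias gamma(1047) = '0000000000' + '10000010111' = 000000000010000010111 (21 bits)


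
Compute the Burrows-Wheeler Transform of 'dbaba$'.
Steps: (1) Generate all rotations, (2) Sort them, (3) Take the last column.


Rotations (sorted):
  0: $dbaba -> last char: a
  1: a$dbab -> last char: b
  2: aba$db -> last char: b
  3: ba$dba -> last char: a
  4: baba$d -> last char: d
  5: dbaba$ -> last char: $


BWT = abbad$


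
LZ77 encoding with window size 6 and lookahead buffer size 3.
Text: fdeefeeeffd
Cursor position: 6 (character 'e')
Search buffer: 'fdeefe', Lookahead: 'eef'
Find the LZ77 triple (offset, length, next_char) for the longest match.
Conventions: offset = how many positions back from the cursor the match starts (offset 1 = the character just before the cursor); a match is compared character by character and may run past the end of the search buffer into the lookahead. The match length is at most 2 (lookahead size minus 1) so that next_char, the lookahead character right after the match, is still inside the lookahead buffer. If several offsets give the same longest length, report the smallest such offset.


Try each offset into the search buffer:
  offset=1 (pos 5, char 'e'): match length 2
  offset=2 (pos 4, char 'f'): match length 0
  offset=3 (pos 3, char 'e'): match length 1
  offset=4 (pos 2, char 'e'): match length 2
  offset=5 (pos 1, char 'd'): match length 0
  offset=6 (pos 0, char 'f'): match length 0
Longest match has length 2, found at offsets 1, 4; take the smallest, offset 1.
next_char = character at position 6 + 2 = 8 -> 'f'

Best match: offset=1, length=2 (matching 'ee' starting at position 5)
LZ77 triple: (1, 2, 'f')


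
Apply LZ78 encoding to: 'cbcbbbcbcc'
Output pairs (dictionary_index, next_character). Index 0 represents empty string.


LZ78 encoding steps:
Dictionary: {0: ''}
Step 1: w='' (idx 0), next='c' -> output (0, 'c'), add 'c' as idx 1
Step 2: w='' (idx 0), next='b' -> output (0, 'b'), add 'b' as idx 2
Step 3: w='c' (idx 1), next='b' -> output (1, 'b'), add 'cb' as idx 3
Step 4: w='b' (idx 2), next='b' -> output (2, 'b'), add 'bb' as idx 4
Step 5: w='cb' (idx 3), next='c' -> output (3, 'c'), add 'cbc' as idx 5
Step 6: w='c' (idx 1), end of input -> output (1, '')


Encoded: [(0, 'c'), (0, 'b'), (1, 'b'), (2, 'b'), (3, 'c'), (1, '')]


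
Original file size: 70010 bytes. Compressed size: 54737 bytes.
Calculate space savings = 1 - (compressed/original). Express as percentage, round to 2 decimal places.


ratio = compressed/original = 54737/70010 = 0.781845
savings = 1 - ratio = 1 - 0.781845 = 0.218155
as a percentage: 0.218155 * 100 = 21.82%

Space savings = 1 - 54737/70010 = 21.82%


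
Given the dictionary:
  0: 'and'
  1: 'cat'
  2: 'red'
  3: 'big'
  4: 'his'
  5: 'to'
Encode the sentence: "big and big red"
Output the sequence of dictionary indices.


Look up each word in the dictionary:
  'big' -> 3
  'and' -> 0
  'big' -> 3
  'red' -> 2

Encoded: [3, 0, 3, 2]


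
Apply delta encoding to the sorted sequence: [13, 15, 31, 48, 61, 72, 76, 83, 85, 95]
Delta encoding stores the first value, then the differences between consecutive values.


First value: 13
Deltas:
  15 - 13 = 2
  31 - 15 = 16
  48 - 31 = 17
  61 - 48 = 13
  72 - 61 = 11
  76 - 72 = 4
  83 - 76 = 7
  85 - 83 = 2
  95 - 85 = 10


Delta encoded: [13, 2, 16, 17, 13, 11, 4, 7, 2, 10]


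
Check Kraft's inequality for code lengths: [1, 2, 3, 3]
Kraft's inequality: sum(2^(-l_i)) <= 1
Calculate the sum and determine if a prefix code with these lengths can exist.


Sum = 2^(-1) + 2^(-2) + 2^(-3) + 2^(-3)
    = 0.5 + 0.25 + 0.125 + 0.125
    = 8/8 = 1.0
Since 1.0 <= 1, Kraft's inequality IS satisfied.
A prefix code with these lengths CAN exist.

Kraft sum = 1.0. Satisfied.


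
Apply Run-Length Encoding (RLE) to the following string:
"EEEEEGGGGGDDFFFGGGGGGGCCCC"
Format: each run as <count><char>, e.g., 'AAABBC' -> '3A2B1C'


Scanning runs left to right:
  i=0: run of 'E' x 5 -> '5E'
  i=5: run of 'G' x 5 -> '5G'
  i=10: run of 'D' x 2 -> '2D'
  i=12: run of 'F' x 3 -> '3F'
  i=15: run of 'G' x 7 -> '7G'
  i=22: run of 'C' x 4 -> '4C'

RLE = 5E5G2D3F7G4C


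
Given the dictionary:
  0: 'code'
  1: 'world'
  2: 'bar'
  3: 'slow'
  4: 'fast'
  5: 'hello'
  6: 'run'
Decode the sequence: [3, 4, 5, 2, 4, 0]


Look up each index in the dictionary:
  3 -> 'slow'
  4 -> 'fast'
  5 -> 'hello'
  2 -> 'bar'
  4 -> 'fast'
  0 -> 'code'

Decoded: "slow fast hello bar fast code"


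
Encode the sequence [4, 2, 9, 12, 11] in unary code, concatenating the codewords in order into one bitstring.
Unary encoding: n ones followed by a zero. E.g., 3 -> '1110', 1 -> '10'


Encode each number as n ones followed by a terminating 0:
  4 -> 11110 (5 bits)
  2 -> 110 (3 bits)
  9 -> 1111111110 (10 bits)
  12 -> 1111111111110 (13 bits)
  11 -> 111111111110 (12 bits)
Total length = 5 + 3 + 10 + 13 + 12 = 43 bits.

Unary([4, 2, 9, 12, 11]) = 1111011011111111101111111111110111111111110 (43 bits)


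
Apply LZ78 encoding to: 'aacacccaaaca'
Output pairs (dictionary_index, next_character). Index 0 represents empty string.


LZ78 encoding steps:
Dictionary: {0: ''}
Step 1: w='' (idx 0), next='a' -> output (0, 'a'), add 'a' as idx 1
Step 2: w='a' (idx 1), next='c' -> output (1, 'c'), add 'ac' as idx 2
Step 3: w='ac' (idx 2), next='c' -> output (2, 'c'), add 'acc' as idx 3
Step 4: w='' (idx 0), next='c' -> output (0, 'c'), add 'c' as idx 4
Step 5: w='a' (idx 1), next='a' -> output (1, 'a'), add 'aa' as idx 5
Step 6: w='ac' (idx 2), next='a' -> output (2, 'a'), add 'aca' as idx 6


Encoded: [(0, 'a'), (1, 'c'), (2, 'c'), (0, 'c'), (1, 'a'), (2, 'a')]


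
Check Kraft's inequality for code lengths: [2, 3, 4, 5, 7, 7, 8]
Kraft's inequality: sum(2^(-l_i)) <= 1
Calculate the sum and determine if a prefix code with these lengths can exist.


Sum = 2^(-2) + 2^(-3) + 2^(-4) + 2^(-5) + 2^(-7) + 2^(-7) + 2^(-8)
    = 0.25 + 0.125 + 0.0625 + 0.03125 + 0.0078125 + 0.0078125 + 0.00390625
    = 125/256 = 0.48828125
Since 0.48828125 <= 1, Kraft's inequality IS satisfied.
A prefix code with these lengths CAN exist.

Kraft sum = 0.48828125. Satisfied.


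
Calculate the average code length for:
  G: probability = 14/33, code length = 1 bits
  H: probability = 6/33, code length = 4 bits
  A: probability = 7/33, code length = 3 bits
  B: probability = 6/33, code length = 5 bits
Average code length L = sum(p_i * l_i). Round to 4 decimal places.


Weighted contributions p_i * l_i:
  G: (14/33) * 1 = 14/33
  H: (6/33) * 4 = 24/33
  A: (7/33) * 3 = 21/33
  B: (6/33) * 5 = 30/33
Sum = (14 + 24 + 21 + 30)/33 = 89/33

L = 89/33 = 2.6970 bits/symbol


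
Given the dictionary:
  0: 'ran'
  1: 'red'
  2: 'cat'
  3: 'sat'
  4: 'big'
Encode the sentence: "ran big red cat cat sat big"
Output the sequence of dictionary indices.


Look up each word in the dictionary:
  'ran' -> 0
  'big' -> 4
  'red' -> 1
  'cat' -> 2
  'cat' -> 2
  'sat' -> 3
  'big' -> 4

Encoded: [0, 4, 1, 2, 2, 3, 4]


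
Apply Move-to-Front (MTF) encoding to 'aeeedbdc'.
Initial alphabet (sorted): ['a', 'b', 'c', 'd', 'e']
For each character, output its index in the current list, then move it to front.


MTF encoding:
'a': index 0 in ['a', 'b', 'c', 'd', 'e'] -> ['a', 'b', 'c', 'd', 'e']
'e': index 4 in ['a', 'b', 'c', 'd', 'e'] -> ['e', 'a', 'b', 'c', 'd']
'e': index 0 in ['e', 'a', 'b', 'c', 'd'] -> ['e', 'a', 'b', 'c', 'd']
'e': index 0 in ['e', 'a', 'b', 'c', 'd'] -> ['e', 'a', 'b', 'c', 'd']
'd': index 4 in ['e', 'a', 'b', 'c', 'd'] -> ['d', 'e', 'a', 'b', 'c']
'b': index 3 in ['d', 'e', 'a', 'b', 'c'] -> ['b', 'd', 'e', 'a', 'c']
'd': index 1 in ['b', 'd', 'e', 'a', 'c'] -> ['d', 'b', 'e', 'a', 'c']
'c': index 4 in ['d', 'b', 'e', 'a', 'c'] -> ['c', 'd', 'b', 'e', 'a']


Output: [0, 4, 0, 0, 4, 3, 1, 4]


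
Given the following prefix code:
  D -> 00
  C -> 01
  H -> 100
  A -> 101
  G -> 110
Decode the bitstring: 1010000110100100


Decoding step by step:
Bits 101 -> A
Bits 00 -> D
Bits 00 -> D
Bits 110 -> G
Bits 100 -> H
Bits 100 -> H


Decoded message: ADDGHH


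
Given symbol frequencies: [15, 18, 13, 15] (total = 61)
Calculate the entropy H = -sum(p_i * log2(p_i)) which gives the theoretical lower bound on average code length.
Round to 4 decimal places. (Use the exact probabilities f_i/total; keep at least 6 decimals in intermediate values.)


Per-symbol terms -p_i * log2(p_i) with p_i = f_i/61:
  p = 15/61 = 0.245902: log2(p) = -2.023847, -p*log2(p) = 0.497667
  p = 18/61 = 0.295082: log2(p) = -1.760812, -p*log2(p) = 0.519584
  p = 13/61 = 0.213115: log2(p) = -2.230298, -p*log2(p) = 0.475309
  p = 15/61 = 0.245902: log2(p) = -2.023847, -p*log2(p) = 0.497667
H = 0.497667 + 0.519584 + 0.475309 + 0.497667 = 1.990227

H = 1.9902 bits/symbol


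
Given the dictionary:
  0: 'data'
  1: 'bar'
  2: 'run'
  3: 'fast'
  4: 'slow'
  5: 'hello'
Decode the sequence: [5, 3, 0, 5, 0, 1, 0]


Look up each index in the dictionary:
  5 -> 'hello'
  3 -> 'fast'
  0 -> 'data'
  5 -> 'hello'
  0 -> 'data'
  1 -> 'bar'
  0 -> 'data'

Decoded: "hello fast data hello data bar data"


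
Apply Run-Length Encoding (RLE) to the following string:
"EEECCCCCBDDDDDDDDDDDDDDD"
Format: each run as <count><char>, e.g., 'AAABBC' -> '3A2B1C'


Scanning runs left to right:
  i=0: run of 'E' x 3 -> '3E'
  i=3: run of 'C' x 5 -> '5C'
  i=8: run of 'B' x 1 -> '1B'
  i=9: run of 'D' x 15 -> '15D'

RLE = 3E5C1B15D


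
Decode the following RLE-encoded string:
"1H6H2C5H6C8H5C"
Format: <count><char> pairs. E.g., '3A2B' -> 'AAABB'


Expanding each <count><char> pair:
  1H -> 'H'
  6H -> 'HHHHHH'
  2C -> 'CC'
  5H -> 'HHHHH'
  6C -> 'CCCCCC'
  8H -> 'HHHHHHHH'
  5C -> 'CCCCC'

Decoded = HHHHHHHCCHHHHHCCCCCCHHHHHHHHCCCCC


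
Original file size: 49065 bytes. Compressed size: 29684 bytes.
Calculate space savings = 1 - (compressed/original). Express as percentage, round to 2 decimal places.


ratio = compressed/original = 29684/49065 = 0.604993
savings = 1 - ratio = 1 - 0.604993 = 0.395007
as a percentage: 0.395007 * 100 = 39.5%

Space savings = 1 - 29684/49065 = 39.5%


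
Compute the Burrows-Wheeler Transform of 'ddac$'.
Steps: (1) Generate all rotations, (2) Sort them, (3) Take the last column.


Rotations (sorted):
  0: $ddac -> last char: c
  1: ac$dd -> last char: d
  2: c$dda -> last char: a
  3: dac$d -> last char: d
  4: ddac$ -> last char: $


BWT = cdad$


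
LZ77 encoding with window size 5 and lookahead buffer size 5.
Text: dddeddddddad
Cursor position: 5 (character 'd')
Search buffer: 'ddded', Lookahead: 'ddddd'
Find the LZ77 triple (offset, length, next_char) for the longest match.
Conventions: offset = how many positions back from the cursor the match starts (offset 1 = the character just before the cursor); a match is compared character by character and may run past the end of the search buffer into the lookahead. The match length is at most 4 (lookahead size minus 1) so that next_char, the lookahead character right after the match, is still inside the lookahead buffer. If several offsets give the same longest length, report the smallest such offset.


Try each offset into the search buffer:
  offset=1 (pos 4, char 'd'): match length 4
  offset=2 (pos 3, char 'e'): match length 0
  offset=3 (pos 2, char 'd'): match length 1
  offset=4 (pos 1, char 'd'): match length 2
  offset=5 (pos 0, char 'd'): match length 3
Longest match has length 4 at offset 1.
next_char = character at position 5 + 4 = 9 -> 'd'

Best match: offset=1, length=4 (matching 'dddd' starting at position 4)
LZ77 triple: (1, 4, 'd')


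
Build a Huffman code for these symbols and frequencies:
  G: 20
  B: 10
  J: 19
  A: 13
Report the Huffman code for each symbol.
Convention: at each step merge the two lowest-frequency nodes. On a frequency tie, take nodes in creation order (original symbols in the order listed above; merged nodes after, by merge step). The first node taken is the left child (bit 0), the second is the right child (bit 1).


Huffman tree construction:
Step 1: Merge B(10) + A(13) = 23
Step 2: Merge J(19) + G(20) = 39
Step 3: Merge (B+A)(23) + (J+G)(39) = 62
Read each symbol's code off the tree from the root (left child = 0, right child = 1).

Codes:
  G: 11 (length 2)
  B: 00 (length 2)
  J: 10 (length 2)
  A: 01 (length 2)
Average code length: 124/62 = 2.0000 bits/symbol


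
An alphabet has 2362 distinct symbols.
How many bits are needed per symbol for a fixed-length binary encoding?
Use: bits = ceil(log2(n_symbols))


log2(2362) = 11.2058
Bracket: 2^11 = 2048 < 2362 <= 2^12 = 4096
So ceil(log2(2362)) = 12

bits = ceil(log2(2362)) = ceil(11.2058) = 12 bits


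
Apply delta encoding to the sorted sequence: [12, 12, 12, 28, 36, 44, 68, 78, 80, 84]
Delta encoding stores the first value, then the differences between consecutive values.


First value: 12
Deltas:
  12 - 12 = 0
  12 - 12 = 0
  28 - 12 = 16
  36 - 28 = 8
  44 - 36 = 8
  68 - 44 = 24
  78 - 68 = 10
  80 - 78 = 2
  84 - 80 = 4


Delta encoded: [12, 0, 0, 16, 8, 8, 24, 10, 2, 4]


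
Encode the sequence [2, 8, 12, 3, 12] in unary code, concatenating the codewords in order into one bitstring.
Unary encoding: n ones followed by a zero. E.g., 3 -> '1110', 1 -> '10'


Encode each number as n ones followed by a terminating 0:
  2 -> 110 (3 bits)
  8 -> 111111110 (9 bits)
  12 -> 1111111111110 (13 bits)
  3 -> 1110 (4 bits)
  12 -> 1111111111110 (13 bits)
Total length = 3 + 9 + 13 + 4 + 13 = 42 bits.

Unary([2, 8, 12, 3, 12]) = 110111111110111111111111011101111111111110 (42 bits)


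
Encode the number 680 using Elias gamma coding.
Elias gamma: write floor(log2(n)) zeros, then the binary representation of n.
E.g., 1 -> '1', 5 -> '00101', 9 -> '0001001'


num_bits = floor(log2(680)) + 1 = 10
leading_zeros = num_bits - 1 = 9
binary(680) = 1010101000

Elias gamma(680) = '000000000' + '1010101000' = 0000000001010101000 (19 bits)


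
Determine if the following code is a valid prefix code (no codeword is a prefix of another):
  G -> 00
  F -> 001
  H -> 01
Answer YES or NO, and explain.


Checking each pair (does one codeword prefix another?):
  G='00' vs F='001': prefix -- VIOLATION

NO -- this is NOT a valid prefix code. G (00) is a prefix of F (001).


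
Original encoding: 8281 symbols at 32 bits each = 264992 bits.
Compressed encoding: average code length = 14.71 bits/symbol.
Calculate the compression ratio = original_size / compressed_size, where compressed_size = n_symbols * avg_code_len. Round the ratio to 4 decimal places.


original_size = n_symbols * orig_bits = 8281 * 32 = 264992 bits
compressed_size = n_symbols * avg_code_len = 8281 * 14.71 = 121813.51 bits
ratio = original_size / compressed_size = 264992 / 121813.51 = 2.1754

Compression ratio = 2.1754


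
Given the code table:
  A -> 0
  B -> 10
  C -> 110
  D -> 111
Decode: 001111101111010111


Decoding:
0 -> A
0 -> A
111 -> D
110 -> C
111 -> D
10 -> B
10 -> B
111 -> D


Result: AADCDBBD


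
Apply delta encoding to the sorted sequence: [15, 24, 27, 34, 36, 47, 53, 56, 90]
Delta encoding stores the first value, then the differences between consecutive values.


First value: 15
Deltas:
  24 - 15 = 9
  27 - 24 = 3
  34 - 27 = 7
  36 - 34 = 2
  47 - 36 = 11
  53 - 47 = 6
  56 - 53 = 3
  90 - 56 = 34


Delta encoded: [15, 9, 3, 7, 2, 11, 6, 3, 34]


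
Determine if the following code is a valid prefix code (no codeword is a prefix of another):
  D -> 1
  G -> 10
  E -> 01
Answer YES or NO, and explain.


Checking each pair (does one codeword prefix another?):
  D='1' vs G='10': prefix -- VIOLATION

NO -- this is NOT a valid prefix code. D (1) is a prefix of G (10).


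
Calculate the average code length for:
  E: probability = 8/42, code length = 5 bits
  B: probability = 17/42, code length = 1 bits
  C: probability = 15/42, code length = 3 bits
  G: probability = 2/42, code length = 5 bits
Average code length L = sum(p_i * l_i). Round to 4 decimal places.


Weighted contributions p_i * l_i:
  E: (8/42) * 5 = 40/42
  B: (17/42) * 1 = 17/42
  C: (15/42) * 3 = 45/42
  G: (2/42) * 5 = 10/42
Sum = (40 + 17 + 45 + 10)/42 = 112/42

L = 112/42 = 2.6667 bits/symbol


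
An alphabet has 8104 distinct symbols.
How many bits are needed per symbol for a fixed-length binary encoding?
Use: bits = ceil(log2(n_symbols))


log2(8104) = 12.9844
Bracket: 2^12 = 4096 < 8104 <= 2^13 = 8192
So ceil(log2(8104)) = 13

bits = ceil(log2(8104)) = ceil(12.9844) = 13 bits


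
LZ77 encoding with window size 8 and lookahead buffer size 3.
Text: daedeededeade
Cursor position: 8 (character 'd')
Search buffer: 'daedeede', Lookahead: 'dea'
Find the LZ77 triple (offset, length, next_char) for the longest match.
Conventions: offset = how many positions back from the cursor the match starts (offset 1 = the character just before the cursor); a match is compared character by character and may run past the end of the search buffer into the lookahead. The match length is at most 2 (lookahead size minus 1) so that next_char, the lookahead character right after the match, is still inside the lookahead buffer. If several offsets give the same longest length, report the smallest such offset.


Try each offset into the search buffer:
  offset=1 (pos 7, char 'e'): match length 0
  offset=2 (pos 6, char 'd'): match length 2
  offset=3 (pos 5, char 'e'): match length 0
  offset=4 (pos 4, char 'e'): match length 0
  offset=5 (pos 3, char 'd'): match length 2
  offset=6 (pos 2, char 'e'): match length 0
  offset=7 (pos 1, char 'a'): match length 0
  offset=8 (pos 0, char 'd'): match length 1
Longest match has length 2, found at offsets 2, 5; take the smallest, offset 2.
next_char = character at position 8 + 2 = 10 -> 'a'

Best match: offset=2, length=2 (matching 'de' starting at position 6)
LZ77 triple: (2, 2, 'a')


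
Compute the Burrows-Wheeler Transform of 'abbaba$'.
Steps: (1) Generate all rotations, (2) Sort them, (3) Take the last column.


Rotations (sorted):
  0: $abbaba -> last char: a
  1: a$abbab -> last char: b
  2: aba$abb -> last char: b
  3: abbaba$ -> last char: $
  4: ba$abba -> last char: a
  5: baba$ab -> last char: b
  6: bbaba$a -> last char: a


BWT = abb$aba


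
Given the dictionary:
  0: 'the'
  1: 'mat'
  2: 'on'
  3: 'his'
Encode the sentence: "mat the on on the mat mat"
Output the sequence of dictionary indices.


Look up each word in the dictionary:
  'mat' -> 1
  'the' -> 0
  'on' -> 2
  'on' -> 2
  'the' -> 0
  'mat' -> 1
  'mat' -> 1

Encoded: [1, 0, 2, 2, 0, 1, 1]


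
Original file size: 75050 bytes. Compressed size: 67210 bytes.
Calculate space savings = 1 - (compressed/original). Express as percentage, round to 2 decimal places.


ratio = compressed/original = 67210/75050 = 0.895536
savings = 1 - ratio = 1 - 0.895536 = 0.104464
as a percentage: 0.104464 * 100 = 10.45%

Space savings = 1 - 67210/75050 = 10.45%


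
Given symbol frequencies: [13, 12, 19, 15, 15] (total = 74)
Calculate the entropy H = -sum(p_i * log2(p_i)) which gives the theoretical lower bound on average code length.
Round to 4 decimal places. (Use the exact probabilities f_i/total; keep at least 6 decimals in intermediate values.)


Per-symbol terms -p_i * log2(p_i) with p_i = f_i/74:
  p = 13/74 = 0.175676: log2(p) = -2.509014, -p*log2(p) = 0.440773
  p = 12/74 = 0.162162: log2(p) = -2.624491, -p*log2(p) = 0.425593
  p = 19/74 = 0.256757: log2(p) = -1.961526, -p*log2(p) = 0.503635
  p = 15/74 = 0.202703: log2(p) = -2.302563, -p*log2(p) = 0.466736
  p = 15/74 = 0.202703: log2(p) = -2.302563, -p*log2(p) = 0.466736
H = 0.440773 + 0.425593 + 0.503635 + 0.466736 + 0.466736 = 2.303473

H = 2.3035 bits/symbol


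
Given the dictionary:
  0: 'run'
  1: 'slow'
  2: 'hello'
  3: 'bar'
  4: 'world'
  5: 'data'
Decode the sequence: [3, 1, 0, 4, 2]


Look up each index in the dictionary:
  3 -> 'bar'
  1 -> 'slow'
  0 -> 'run'
  4 -> 'world'
  2 -> 'hello'

Decoded: "bar slow run world hello"


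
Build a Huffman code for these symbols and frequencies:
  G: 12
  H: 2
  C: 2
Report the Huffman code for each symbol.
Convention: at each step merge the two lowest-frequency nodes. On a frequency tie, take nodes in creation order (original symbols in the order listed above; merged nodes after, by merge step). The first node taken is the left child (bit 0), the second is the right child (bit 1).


Huffman tree construction:
Step 1: Merge H(2) + C(2) = 4
Step 2: Merge (H+C)(4) + G(12) = 16
Read each symbol's code off the tree from the root (left child = 0, right child = 1).

Codes:
  G: 1 (length 1)
  H: 00 (length 2)
  C: 01 (length 2)
Average code length: 20/16 = 1.2500 bits/symbol


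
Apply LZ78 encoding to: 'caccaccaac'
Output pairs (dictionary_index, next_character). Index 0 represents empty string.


LZ78 encoding steps:
Dictionary: {0: ''}
Step 1: w='' (idx 0), next='c' -> output (0, 'c'), add 'c' as idx 1
Step 2: w='' (idx 0), next='a' -> output (0, 'a'), add 'a' as idx 2
Step 3: w='c' (idx 1), next='c' -> output (1, 'c'), add 'cc' as idx 3
Step 4: w='a' (idx 2), next='c' -> output (2, 'c'), add 'ac' as idx 4
Step 5: w='c' (idx 1), next='a' -> output (1, 'a'), add 'ca' as idx 5
Step 6: w='ac' (idx 4), end of input -> output (4, '')


Encoded: [(0, 'c'), (0, 'a'), (1, 'c'), (2, 'c'), (1, 'a'), (4, '')]


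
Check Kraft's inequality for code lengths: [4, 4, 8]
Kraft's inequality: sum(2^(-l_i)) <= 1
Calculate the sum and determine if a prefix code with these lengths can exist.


Sum = 2^(-4) + 2^(-4) + 2^(-8)
    = 0.0625 + 0.0625 + 0.00390625
    = 33/256 = 0.12890625
Since 0.12890625 <= 1, Kraft's inequality IS satisfied.
A prefix code with these lengths CAN exist.

Kraft sum = 0.12890625. Satisfied.


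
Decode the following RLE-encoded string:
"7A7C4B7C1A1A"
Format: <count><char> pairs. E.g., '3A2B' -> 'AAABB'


Expanding each <count><char> pair:
  7A -> 'AAAAAAA'
  7C -> 'CCCCCCC'
  4B -> 'BBBB'
  7C -> 'CCCCCCC'
  1A -> 'A'
  1A -> 'A'

Decoded = AAAAAAACCCCCCCBBBBCCCCCCCAA


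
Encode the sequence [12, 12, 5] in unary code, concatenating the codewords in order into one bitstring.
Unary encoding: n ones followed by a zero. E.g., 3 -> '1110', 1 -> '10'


Encode each number as n ones followed by a terminating 0:
  12 -> 1111111111110 (13 bits)
  12 -> 1111111111110 (13 bits)
  5 -> 111110 (6 bits)
Total length = 13 + 13 + 6 = 32 bits.

Unary([12, 12, 5]) = 11111111111101111111111110111110 (32 bits)


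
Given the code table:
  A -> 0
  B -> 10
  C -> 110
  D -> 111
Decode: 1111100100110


Decoding:
111 -> D
110 -> C
0 -> A
10 -> B
0 -> A
110 -> C


Result: DCABAC


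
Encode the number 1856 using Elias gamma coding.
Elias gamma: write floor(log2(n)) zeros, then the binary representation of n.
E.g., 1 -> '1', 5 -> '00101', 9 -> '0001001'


num_bits = floor(log2(1856)) + 1 = 11
leading_zeros = num_bits - 1 = 10
binary(1856) = 11101000000

Elias gamma(1856) = '0000000000' + '11101000000' = 000000000011101000000 (21 bits)


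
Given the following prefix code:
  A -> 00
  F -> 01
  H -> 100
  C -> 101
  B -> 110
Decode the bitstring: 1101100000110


Decoding step by step:
Bits 110 -> B
Bits 110 -> B
Bits 00 -> A
Bits 00 -> A
Bits 110 -> B


Decoded message: BBAAB


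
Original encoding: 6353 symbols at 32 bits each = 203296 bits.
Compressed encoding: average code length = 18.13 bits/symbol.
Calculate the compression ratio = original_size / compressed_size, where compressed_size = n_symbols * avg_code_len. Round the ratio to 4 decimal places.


original_size = n_symbols * orig_bits = 6353 * 32 = 203296 bits
compressed_size = n_symbols * avg_code_len = 6353 * 18.13 = 115179.89 bits
ratio = original_size / compressed_size = 203296 / 115179.89 = 1.765

Compression ratio = 1.765


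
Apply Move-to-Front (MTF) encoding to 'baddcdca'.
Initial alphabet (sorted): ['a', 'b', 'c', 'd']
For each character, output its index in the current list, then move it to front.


MTF encoding:
'b': index 1 in ['a', 'b', 'c', 'd'] -> ['b', 'a', 'c', 'd']
'a': index 1 in ['b', 'a', 'c', 'd'] -> ['a', 'b', 'c', 'd']
'd': index 3 in ['a', 'b', 'c', 'd'] -> ['d', 'a', 'b', 'c']
'd': index 0 in ['d', 'a', 'b', 'c'] -> ['d', 'a', 'b', 'c']
'c': index 3 in ['d', 'a', 'b', 'c'] -> ['c', 'd', 'a', 'b']
'd': index 1 in ['c', 'd', 'a', 'b'] -> ['d', 'c', 'a', 'b']
'c': index 1 in ['d', 'c', 'a', 'b'] -> ['c', 'd', 'a', 'b']
'a': index 2 in ['c', 'd', 'a', 'b'] -> ['a', 'c', 'd', 'b']


Output: [1, 1, 3, 0, 3, 1, 1, 2]


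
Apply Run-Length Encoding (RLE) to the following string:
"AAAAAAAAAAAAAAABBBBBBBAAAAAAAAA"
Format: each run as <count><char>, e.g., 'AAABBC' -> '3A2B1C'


Scanning runs left to right:
  i=0: run of 'A' x 15 -> '15A'
  i=15: run of 'B' x 7 -> '7B'
  i=22: run of 'A' x 9 -> '9A'

RLE = 15A7B9A


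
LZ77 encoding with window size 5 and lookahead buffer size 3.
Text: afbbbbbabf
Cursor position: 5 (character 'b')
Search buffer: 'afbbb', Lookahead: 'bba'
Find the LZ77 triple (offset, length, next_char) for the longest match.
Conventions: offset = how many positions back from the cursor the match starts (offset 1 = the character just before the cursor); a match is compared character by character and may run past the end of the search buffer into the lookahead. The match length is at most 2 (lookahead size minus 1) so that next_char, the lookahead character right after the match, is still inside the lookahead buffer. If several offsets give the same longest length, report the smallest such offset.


Try each offset into the search buffer:
  offset=1 (pos 4, char 'b'): match length 2
  offset=2 (pos 3, char 'b'): match length 2
  offset=3 (pos 2, char 'b'): match length 2
  offset=4 (pos 1, char 'f'): match length 0
  offset=5 (pos 0, char 'a'): match length 0
Longest match has length 2, found at offsets 1, 2, 3; take the smallest, offset 1.
next_char = character at position 5 + 2 = 7 -> 'a'

Best match: offset=1, length=2 (matching 'bb' starting at position 4)
LZ77 triple: (1, 2, 'a')


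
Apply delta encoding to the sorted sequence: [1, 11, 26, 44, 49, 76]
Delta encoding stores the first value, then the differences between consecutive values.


First value: 1
Deltas:
  11 - 1 = 10
  26 - 11 = 15
  44 - 26 = 18
  49 - 44 = 5
  76 - 49 = 27


Delta encoded: [1, 10, 15, 18, 5, 27]


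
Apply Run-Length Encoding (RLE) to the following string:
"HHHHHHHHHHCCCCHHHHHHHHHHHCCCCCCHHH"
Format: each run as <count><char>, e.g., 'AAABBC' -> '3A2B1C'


Scanning runs left to right:
  i=0: run of 'H' x 10 -> '10H'
  i=10: run of 'C' x 4 -> '4C'
  i=14: run of 'H' x 11 -> '11H'
  i=25: run of 'C' x 6 -> '6C'
  i=31: run of 'H' x 3 -> '3H'

RLE = 10H4C11H6C3H


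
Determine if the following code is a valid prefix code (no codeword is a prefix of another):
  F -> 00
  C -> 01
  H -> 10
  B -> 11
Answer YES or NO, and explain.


Checking each pair (does one codeword prefix another?):
  F='00' vs C='01': no prefix
  F='00' vs H='10': no prefix
  F='00' vs B='11': no prefix
  C='01' vs F='00': no prefix
  C='01' vs H='10': no prefix
  C='01' vs B='11': no prefix
  H='10' vs F='00': no prefix
  H='10' vs C='01': no prefix
  H='10' vs B='11': no prefix
  B='11' vs F='00': no prefix
  B='11' vs C='01': no prefix
  B='11' vs H='10': no prefix
No violation found over all pairs.

YES -- this is a valid prefix code. No codeword is a prefix of any other codeword.


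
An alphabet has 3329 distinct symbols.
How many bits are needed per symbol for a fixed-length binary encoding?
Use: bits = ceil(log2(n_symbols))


log2(3329) = 11.7009
Bracket: 2^11 = 2048 < 3329 <= 2^12 = 4096
So ceil(log2(3329)) = 12

bits = ceil(log2(3329)) = ceil(11.7009) = 12 bits


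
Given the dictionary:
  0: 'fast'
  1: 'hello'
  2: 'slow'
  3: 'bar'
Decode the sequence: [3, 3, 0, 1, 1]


Look up each index in the dictionary:
  3 -> 'bar'
  3 -> 'bar'
  0 -> 'fast'
  1 -> 'hello'
  1 -> 'hello'

Decoded: "bar bar fast hello hello"


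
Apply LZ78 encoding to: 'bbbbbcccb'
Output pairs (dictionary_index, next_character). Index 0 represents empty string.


LZ78 encoding steps:
Dictionary: {0: ''}
Step 1: w='' (idx 0), next='b' -> output (0, 'b'), add 'b' as idx 1
Step 2: w='b' (idx 1), next='b' -> output (1, 'b'), add 'bb' as idx 2
Step 3: w='bb' (idx 2), next='c' -> output (2, 'c'), add 'bbc' as idx 3
Step 4: w='' (idx 0), next='c' -> output (0, 'c'), add 'c' as idx 4
Step 5: w='c' (idx 4), next='b' -> output (4, 'b'), add 'cb' as idx 5


Encoded: [(0, 'b'), (1, 'b'), (2, 'c'), (0, 'c'), (4, 'b')]


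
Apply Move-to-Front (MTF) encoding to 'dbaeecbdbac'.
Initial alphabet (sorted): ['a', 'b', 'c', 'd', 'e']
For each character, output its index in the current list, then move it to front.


MTF encoding:
'd': index 3 in ['a', 'b', 'c', 'd', 'e'] -> ['d', 'a', 'b', 'c', 'e']
'b': index 2 in ['d', 'a', 'b', 'c', 'e'] -> ['b', 'd', 'a', 'c', 'e']
'a': index 2 in ['b', 'd', 'a', 'c', 'e'] -> ['a', 'b', 'd', 'c', 'e']
'e': index 4 in ['a', 'b', 'd', 'c', 'e'] -> ['e', 'a', 'b', 'd', 'c']
'e': index 0 in ['e', 'a', 'b', 'd', 'c'] -> ['e', 'a', 'b', 'd', 'c']
'c': index 4 in ['e', 'a', 'b', 'd', 'c'] -> ['c', 'e', 'a', 'b', 'd']
'b': index 3 in ['c', 'e', 'a', 'b', 'd'] -> ['b', 'c', 'e', 'a', 'd']
'd': index 4 in ['b', 'c', 'e', 'a', 'd'] -> ['d', 'b', 'c', 'e', 'a']
'b': index 1 in ['d', 'b', 'c', 'e', 'a'] -> ['b', 'd', 'c', 'e', 'a']
'a': index 4 in ['b', 'd', 'c', 'e', 'a'] -> ['a', 'b', 'd', 'c', 'e']
'c': index 3 in ['a', 'b', 'd', 'c', 'e'] -> ['c', 'a', 'b', 'd', 'e']


Output: [3, 2, 2, 4, 0, 4, 3, 4, 1, 4, 3]


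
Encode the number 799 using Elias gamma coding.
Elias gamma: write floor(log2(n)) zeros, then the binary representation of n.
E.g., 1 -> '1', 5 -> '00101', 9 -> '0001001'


num_bits = floor(log2(799)) + 1 = 10
leading_zeros = num_bits - 1 = 9
binary(799) = 1100011111

Elias gamma(799) = '000000000' + '1100011111' = 0000000001100011111 (19 bits)


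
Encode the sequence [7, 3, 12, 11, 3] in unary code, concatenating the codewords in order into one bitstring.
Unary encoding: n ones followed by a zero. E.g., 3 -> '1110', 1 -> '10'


Encode each number as n ones followed by a terminating 0:
  7 -> 11111110 (8 bits)
  3 -> 1110 (4 bits)
  12 -> 1111111111110 (13 bits)
  11 -> 111111111110 (12 bits)
  3 -> 1110 (4 bits)
Total length = 8 + 4 + 13 + 12 + 4 = 41 bits.

Unary([7, 3, 12, 11, 3]) = 11111110111011111111111101111111111101110 (41 bits)


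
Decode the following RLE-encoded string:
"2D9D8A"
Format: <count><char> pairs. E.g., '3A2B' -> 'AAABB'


Expanding each <count><char> pair:
  2D -> 'DD'
  9D -> 'DDDDDDDDD'
  8A -> 'AAAAAAAA'

Decoded = DDDDDDDDDDDAAAAAAAA


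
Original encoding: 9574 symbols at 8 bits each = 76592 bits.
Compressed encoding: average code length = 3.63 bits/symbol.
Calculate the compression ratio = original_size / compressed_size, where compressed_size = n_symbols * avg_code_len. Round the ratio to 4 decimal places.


original_size = n_symbols * orig_bits = 9574 * 8 = 76592 bits
compressed_size = n_symbols * avg_code_len = 9574 * 3.63 = 34753.62 bits
ratio = original_size / compressed_size = 76592 / 34753.62 = 2.2039

Compression ratio = 2.2039


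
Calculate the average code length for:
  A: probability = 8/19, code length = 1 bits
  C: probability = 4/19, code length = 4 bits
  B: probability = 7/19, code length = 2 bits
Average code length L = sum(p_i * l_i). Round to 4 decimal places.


Weighted contributions p_i * l_i:
  A: (8/19) * 1 = 8/19
  C: (4/19) * 4 = 16/19
  B: (7/19) * 2 = 14/19
Sum = (8 + 16 + 14)/19 = 38/19

L = 38/19 = 2.0000 bits/symbol


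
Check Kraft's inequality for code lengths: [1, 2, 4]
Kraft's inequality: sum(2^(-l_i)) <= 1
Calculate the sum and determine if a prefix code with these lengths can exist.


Sum = 2^(-1) + 2^(-2) + 2^(-4)
    = 0.5 + 0.25 + 0.0625
    = 13/16 = 0.8125
Since 0.8125 <= 1, Kraft's inequality IS satisfied.
A prefix code with these lengths CAN exist.

Kraft sum = 0.8125. Satisfied.


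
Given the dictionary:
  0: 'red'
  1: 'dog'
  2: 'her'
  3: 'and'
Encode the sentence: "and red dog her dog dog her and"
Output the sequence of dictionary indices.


Look up each word in the dictionary:
  'and' -> 3
  'red' -> 0
  'dog' -> 1
  'her' -> 2
  'dog' -> 1
  'dog' -> 1
  'her' -> 2
  'and' -> 3

Encoded: [3, 0, 1, 2, 1, 1, 2, 3]


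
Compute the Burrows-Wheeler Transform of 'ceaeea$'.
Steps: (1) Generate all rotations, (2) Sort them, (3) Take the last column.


Rotations (sorted):
  0: $ceaeea -> last char: a
  1: a$ceaee -> last char: e
  2: aeea$ce -> last char: e
  3: ceaeea$ -> last char: $
  4: ea$ceae -> last char: e
  5: eaeea$c -> last char: c
  6: eea$cea -> last char: a


BWT = aee$eca


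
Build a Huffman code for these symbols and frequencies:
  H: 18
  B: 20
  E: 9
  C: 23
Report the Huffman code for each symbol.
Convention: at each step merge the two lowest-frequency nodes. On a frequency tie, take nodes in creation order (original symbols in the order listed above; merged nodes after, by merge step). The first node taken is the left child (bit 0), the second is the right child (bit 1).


Huffman tree construction:
Step 1: Merge E(9) + H(18) = 27
Step 2: Merge B(20) + C(23) = 43
Step 3: Merge (E+H)(27) + (B+C)(43) = 70
Read each symbol's code off the tree from the root (left child = 0, right child = 1).

Codes:
  H: 01 (length 2)
  B: 10 (length 2)
  E: 00 (length 2)
  C: 11 (length 2)
Average code length: 140/70 = 2.0000 bits/symbol


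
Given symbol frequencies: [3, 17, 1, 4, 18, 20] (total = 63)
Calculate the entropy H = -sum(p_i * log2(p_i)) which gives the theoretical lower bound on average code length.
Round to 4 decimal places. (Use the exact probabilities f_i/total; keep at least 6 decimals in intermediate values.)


Per-symbol terms -p_i * log2(p_i) with p_i = f_i/63:
  p = 3/63 = 0.047619: log2(p) = -4.392317, -p*log2(p) = 0.209158
  p = 17/63 = 0.269841: log2(p) = -1.889817, -p*log2(p) = 0.509951
  p = 1/63 = 0.015873: log2(p) = -5.977280, -p*log2(p) = 0.094877
  p = 4/63 = 0.063492: log2(p) = -3.977280, -p*log2(p) = 0.252526
  p = 18/63 = 0.285714: log2(p) = -1.807355, -p*log2(p) = 0.516387
  p = 20/63 = 0.317460: log2(p) = -1.655352, -p*log2(p) = 0.525509
H = 0.209158 + 0.509951 + 0.094877 + 0.252526 + 0.516387 + 0.525509 = 2.108408

H = 2.1084 bits/symbol


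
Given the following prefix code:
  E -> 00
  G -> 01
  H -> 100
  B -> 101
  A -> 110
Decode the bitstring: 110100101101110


Decoding step by step:
Bits 110 -> A
Bits 100 -> H
Bits 101 -> B
Bits 101 -> B
Bits 110 -> A


Decoded message: AHBBA


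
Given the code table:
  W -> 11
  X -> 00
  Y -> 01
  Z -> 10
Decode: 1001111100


Decoding:
10 -> Z
01 -> Y
11 -> W
11 -> W
00 -> X


Result: ZYWWX


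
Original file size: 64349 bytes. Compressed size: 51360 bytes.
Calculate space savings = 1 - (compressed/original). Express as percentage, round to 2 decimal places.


ratio = compressed/original = 51360/64349 = 0.798148
savings = 1 - ratio = 1 - 0.798148 = 0.201852
as a percentage: 0.201852 * 100 = 20.19%

Space savings = 1 - 51360/64349 = 20.19%
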